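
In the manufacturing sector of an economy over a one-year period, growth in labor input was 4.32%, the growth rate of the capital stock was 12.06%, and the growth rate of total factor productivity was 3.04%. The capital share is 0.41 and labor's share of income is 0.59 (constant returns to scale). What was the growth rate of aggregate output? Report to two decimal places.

Labor's share = 1 − 0.41 = 0.59.
The capital stock: 0.41 × 12.06 = 4.9446 pp.
Labor input: 0.59 × 4.32 = 2.5488 pp.
Output growth = 3.04 + 7.4934 = 10.5334%.

Aggregate output grew 10.53%.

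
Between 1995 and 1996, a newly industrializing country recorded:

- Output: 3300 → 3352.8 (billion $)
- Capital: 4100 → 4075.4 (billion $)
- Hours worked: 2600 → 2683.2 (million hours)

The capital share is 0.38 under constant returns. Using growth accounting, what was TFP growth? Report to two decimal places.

-0.16%

Output growth = (3352.8 − 3300) / 3300 = 1.6%.
Capital growth = (4075.4 − 4100) / 4100 = -0.6%.
Hours worked growth = (2683.2 − 2600) / 2600 = 3.2%.
Labor's share = 1 − 0.38 = 0.62.
Capital: 0.38 × (-0.6) = -0.228 pp.
Hours worked: 0.62 × 3.2 = 1.984 pp.
TFP growth = 1.6 − 1.756 = -0.156%.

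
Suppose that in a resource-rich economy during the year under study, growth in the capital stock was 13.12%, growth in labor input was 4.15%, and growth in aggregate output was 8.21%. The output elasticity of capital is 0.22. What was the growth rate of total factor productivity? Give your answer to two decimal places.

Labor's share = 1 − 0.22 = 0.78.
The capital stock: 0.22 × 13.12 = 2.8864 pp.
Labor input: 0.78 × 4.15 = 3.237 pp.
TFP growth = 8.21 − 6.1234 = 2.0866%.

2.09%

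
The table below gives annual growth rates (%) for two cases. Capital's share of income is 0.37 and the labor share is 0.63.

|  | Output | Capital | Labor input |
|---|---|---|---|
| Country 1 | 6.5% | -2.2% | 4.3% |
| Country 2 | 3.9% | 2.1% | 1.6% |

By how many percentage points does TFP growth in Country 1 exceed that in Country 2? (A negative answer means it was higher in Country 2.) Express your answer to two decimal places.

Labor's share = 1 − 0.37 = 0.63.
Country 1: TFP = 6.5 + 0.814 − 2.709 = 4.605%.
Country 2: TFP = 3.9 − 0.777 − 1.008 = 2.115%.
Difference = 4.605 − (2.115) = 2.49 pp.

2.49 percentage points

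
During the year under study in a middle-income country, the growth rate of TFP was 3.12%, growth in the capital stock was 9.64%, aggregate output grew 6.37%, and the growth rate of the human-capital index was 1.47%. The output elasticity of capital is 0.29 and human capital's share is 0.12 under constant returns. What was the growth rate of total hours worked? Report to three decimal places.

Labor's share = 1 − 0.29 − 0.12 = 0.59.
gY = gA + 0.29×9.64 + 0.12×1.47 + 0.59×g.
0.59×g = 6.37 − 3.12 − 2.972 = 0.278.
g = 0.278 / 0.59 = 0.47119%.

Total hours worked grew 0.471%.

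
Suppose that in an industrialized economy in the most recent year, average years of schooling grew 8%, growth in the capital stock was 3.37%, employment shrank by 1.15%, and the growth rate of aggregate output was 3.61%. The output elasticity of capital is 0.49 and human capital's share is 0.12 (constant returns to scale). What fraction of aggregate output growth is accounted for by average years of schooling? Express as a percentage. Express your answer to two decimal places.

Average years of schooling contributed 0.12 × 8 = 0.96 pp.
Share of growth = 0.96 / 3.61 × 100 = 26.5928%.

Average years of schooling accounted for 26.59% of growth.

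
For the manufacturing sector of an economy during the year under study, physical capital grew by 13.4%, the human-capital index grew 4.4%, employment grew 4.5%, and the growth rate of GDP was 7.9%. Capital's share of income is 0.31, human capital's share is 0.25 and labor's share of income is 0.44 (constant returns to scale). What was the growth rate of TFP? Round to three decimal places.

0.666%

Labor's share = 1 − 0.31 − 0.25 = 0.44.
Physical capital: 0.31 × 13.4 = 4.154 pp.
The human-capital index: 0.25 × 4.4 = 1.1 pp.
Employment: 0.44 × 4.5 = 1.98 pp.
TFP growth = 7.9 − 7.234 = 0.666%.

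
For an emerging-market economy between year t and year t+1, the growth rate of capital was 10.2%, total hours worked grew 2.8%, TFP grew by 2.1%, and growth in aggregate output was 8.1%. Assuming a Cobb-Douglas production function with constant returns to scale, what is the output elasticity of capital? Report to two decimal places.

0.43

gY = gA + α·gK + (1−α)·gL, so gY − gA − gL = α(gK − gL).
8.1 − 2.1 − 2.8 = α × (10.2 − 2.8).
3.2 = 7.4 α, so α = 0.4324.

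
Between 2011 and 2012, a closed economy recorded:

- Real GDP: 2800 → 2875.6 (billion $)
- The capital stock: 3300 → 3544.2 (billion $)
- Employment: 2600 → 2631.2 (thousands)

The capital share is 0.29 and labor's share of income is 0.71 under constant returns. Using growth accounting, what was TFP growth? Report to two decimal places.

-0.30%

Real GDP growth = (2875.6 − 2800) / 2800 = 2.7%.
The capital stock growth = (3544.2 − 3300) / 3300 = 7.4%.
Employment growth = (2631.2 − 2600) / 2600 = 1.2%.
Labor's share = 1 − 0.29 = 0.71.
The capital stock: 0.29 × 7.4 = 2.146 pp.
Employment: 0.71 × 1.2 = 0.852 pp.
TFP growth = 2.7 − 2.998 = -0.298%.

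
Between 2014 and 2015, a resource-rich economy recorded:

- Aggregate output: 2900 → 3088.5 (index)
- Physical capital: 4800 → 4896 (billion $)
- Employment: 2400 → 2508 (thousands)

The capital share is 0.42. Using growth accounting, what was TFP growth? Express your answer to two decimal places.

3.05%

Aggregate output growth = (3088.5 − 2900) / 2900 = 6.5%.
Physical capital growth = (4896 − 4800) / 4800 = 2%.
Employment growth = (2508 − 2400) / 2400 = 4.5%.
Labor's share = 1 − 0.42 = 0.58.
Physical capital: 0.42 × 2 = 0.84 pp.
Employment: 0.58 × 4.5 = 2.61 pp.
TFP growth = 6.5 − 3.45 = 3.05%.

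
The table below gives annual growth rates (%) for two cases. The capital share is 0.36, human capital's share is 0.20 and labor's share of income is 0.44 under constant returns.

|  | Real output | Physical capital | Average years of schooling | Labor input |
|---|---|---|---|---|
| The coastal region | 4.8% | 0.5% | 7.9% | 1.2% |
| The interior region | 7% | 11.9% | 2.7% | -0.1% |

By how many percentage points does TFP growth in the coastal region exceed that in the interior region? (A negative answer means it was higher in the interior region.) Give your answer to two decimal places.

Labor's share = 1 − 0.36 − 0.2 = 0.44.
The coastal region: TFP = 4.8 − 0.18 − 1.58 − 0.528 = 2.512%.
The interior region: TFP = 7 − 4.284 − 0.54 + 0.044 = 2.22%.
Difference = 2.512 − (2.22) = 0.292 pp.

0.29 percentage points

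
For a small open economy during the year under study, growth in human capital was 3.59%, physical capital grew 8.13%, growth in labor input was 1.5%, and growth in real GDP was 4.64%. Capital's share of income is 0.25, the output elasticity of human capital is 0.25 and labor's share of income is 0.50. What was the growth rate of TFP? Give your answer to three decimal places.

0.960%

Labor's share = 1 − 0.25 − 0.25 = 0.5.
Physical capital: 0.25 × 8.13 = 2.0325 pp.
Human capital: 0.25 × 3.59 = 0.8975 pp.
Labor input: 0.5 × 1.5 = 0.75 pp.
TFP growth = 4.64 − 3.68 = 0.96%.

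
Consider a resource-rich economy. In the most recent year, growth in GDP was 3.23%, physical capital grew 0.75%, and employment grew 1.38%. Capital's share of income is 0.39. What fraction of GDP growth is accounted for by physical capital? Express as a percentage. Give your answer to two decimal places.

Physical capital accounted for 9.06% of growth.

Physical capital contributed 0.39 × 0.75 = 0.2925 pp.
Share of growth = 0.2925 / 3.23 × 100 = 9.0557%.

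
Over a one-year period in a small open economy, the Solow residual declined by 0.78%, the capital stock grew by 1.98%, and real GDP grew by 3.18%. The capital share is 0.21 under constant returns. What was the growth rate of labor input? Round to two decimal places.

Labor's share = 1 − 0.21 = 0.79.
gY = gA + 0.21×1.98 + 0.79×g.
0.79×g = 3.18 + 0.78 − 0.4158 = 3.5442.
g = 3.5442 / 0.79 = 4.4863%.

Labor input growth was 4.49%.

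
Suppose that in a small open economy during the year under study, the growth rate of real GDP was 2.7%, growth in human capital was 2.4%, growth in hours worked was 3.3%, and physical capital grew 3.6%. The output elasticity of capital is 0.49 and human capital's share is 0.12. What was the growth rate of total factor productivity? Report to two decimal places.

-0.64%

Labor's share = 1 − 0.49 − 0.12 = 0.39.
Physical capital: 0.49 × 3.6 = 1.764 pp.
Human capital: 0.12 × 2.4 = 0.288 pp.
Hours worked: 0.39 × 3.3 = 1.287 pp.
TFP growth = 2.7 − 3.339 = -0.639%.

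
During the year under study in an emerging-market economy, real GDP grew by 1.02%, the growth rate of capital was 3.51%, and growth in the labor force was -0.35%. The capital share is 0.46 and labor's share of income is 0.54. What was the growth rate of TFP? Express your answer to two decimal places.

-0.41%

Labor's share = 1 − 0.46 = 0.54.
Capital: 0.46 × 3.51 = 1.6146 pp.
The labor force: 0.54 × (-0.35) = -0.189 pp.
TFP growth = 1.02 − 1.4256 = -0.4056%.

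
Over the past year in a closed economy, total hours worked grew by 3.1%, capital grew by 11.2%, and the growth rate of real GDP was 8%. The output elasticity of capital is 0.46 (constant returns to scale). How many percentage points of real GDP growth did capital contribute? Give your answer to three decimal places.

5.152 pp

Contribution = share × growth = 0.46 × 11.2 = 5.152 pp.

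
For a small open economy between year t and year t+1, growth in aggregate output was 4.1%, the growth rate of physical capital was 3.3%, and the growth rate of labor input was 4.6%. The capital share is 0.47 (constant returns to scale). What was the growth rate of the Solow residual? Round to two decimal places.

The Solow residual growth was 0.11%.

Labor's share = 1 − 0.47 = 0.53.
Physical capital: 0.47 × 3.3 = 1.551 pp.
Labor input: 0.53 × 4.6 = 2.438 pp.
TFP growth = 4.1 − 3.989 = 0.111%.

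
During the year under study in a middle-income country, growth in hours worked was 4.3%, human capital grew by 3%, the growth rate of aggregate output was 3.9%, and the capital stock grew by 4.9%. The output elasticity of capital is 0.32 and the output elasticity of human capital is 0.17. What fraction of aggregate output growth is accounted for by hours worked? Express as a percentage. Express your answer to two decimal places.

Labor's share = 1 − 0.32 − 0.17 = 0.51.
Hours worked contributed 0.51 × 4.3 = 2.193 pp.
Share of growth = 2.193 / 3.9 × 100 = 56.2308%.

56.23%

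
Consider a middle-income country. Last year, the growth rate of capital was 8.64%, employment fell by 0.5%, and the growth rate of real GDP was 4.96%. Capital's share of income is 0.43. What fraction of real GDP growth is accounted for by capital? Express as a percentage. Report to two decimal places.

Capital contributed 0.43 × 8.64 = 3.7152 pp.
Share of growth = 3.7152 / 4.96 × 100 = 74.9032%.

Capital accounted for 74.90% of growth.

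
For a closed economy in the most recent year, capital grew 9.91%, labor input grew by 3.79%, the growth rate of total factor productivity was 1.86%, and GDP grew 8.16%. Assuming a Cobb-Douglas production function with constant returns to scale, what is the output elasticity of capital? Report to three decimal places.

The output elasticity of capital is 0.410.

gY = gA + α·gK + (1−α)·gL, so gY − gA − gL = α(gK − gL).
8.16 − 1.86 − 3.79 = α × (9.91 − 3.79).
2.51 = 6.12 α, so α = 0.41013.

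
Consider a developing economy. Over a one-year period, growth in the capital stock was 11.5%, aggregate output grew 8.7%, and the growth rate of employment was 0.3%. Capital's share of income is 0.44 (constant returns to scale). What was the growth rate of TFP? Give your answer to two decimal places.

Labor's share = 1 − 0.44 = 0.56.
The capital stock: 0.44 × 11.5 = 5.06 pp.
Employment: 0.56 × 0.3 = 0.168 pp.
TFP growth = 8.7 − 5.228 = 3.472%.

3.47%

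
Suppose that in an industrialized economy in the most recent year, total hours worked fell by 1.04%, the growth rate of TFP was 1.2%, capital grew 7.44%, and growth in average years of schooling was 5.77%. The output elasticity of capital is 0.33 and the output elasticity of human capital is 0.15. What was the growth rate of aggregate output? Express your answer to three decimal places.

3.980%

Labor's share = 1 − 0.33 − 0.15 = 0.52.
Capital: 0.33 × 7.44 = 2.4552 pp.
Average years of schooling: 0.15 × 5.77 = 0.8655 pp.
Total hours worked: 0.52 × (-1.04) = -0.5408 pp.
Output growth = 1.2 + 2.7799 = 3.9799%.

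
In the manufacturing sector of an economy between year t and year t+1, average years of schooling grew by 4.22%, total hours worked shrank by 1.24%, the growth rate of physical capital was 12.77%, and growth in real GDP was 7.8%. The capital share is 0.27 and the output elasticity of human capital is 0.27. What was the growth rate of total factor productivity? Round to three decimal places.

Labor's share = 1 − 0.27 − 0.27 = 0.46.
Physical capital: 0.27 × 12.77 = 3.4479 pp.
Average years of schooling: 0.27 × 4.22 = 1.1394 pp.
Total hours worked: 0.46 × (-1.24) = -0.5704 pp.
TFP growth = 7.8 − 4.0169 = 3.7831%.

3.783%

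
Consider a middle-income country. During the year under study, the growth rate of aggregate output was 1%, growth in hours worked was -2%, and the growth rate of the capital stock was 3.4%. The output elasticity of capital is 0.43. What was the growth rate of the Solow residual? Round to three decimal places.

Labor's share = 1 − 0.43 = 0.57.
The capital stock: 0.43 × 3.4 = 1.462 pp.
Hours worked: 0.57 × (-2) = -1.14 pp.
TFP growth = 1 − 0.322 = 0.678%.

0.678%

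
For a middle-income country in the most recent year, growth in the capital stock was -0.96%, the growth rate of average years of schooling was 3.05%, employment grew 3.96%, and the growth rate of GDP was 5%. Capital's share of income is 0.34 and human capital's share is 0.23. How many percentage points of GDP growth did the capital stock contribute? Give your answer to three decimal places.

-0.326

Contribution = share × growth = 0.34 × (-0.96) = -0.3264 pp.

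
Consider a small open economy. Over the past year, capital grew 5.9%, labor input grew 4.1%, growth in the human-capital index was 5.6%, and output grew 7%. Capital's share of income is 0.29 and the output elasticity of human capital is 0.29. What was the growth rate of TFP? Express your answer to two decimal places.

TFP grew 1.94%.

Labor's share = 1 − 0.29 − 0.29 = 0.42.
Capital: 0.29 × 5.9 = 1.711 pp.
The human-capital index: 0.29 × 5.6 = 1.624 pp.
Labor input: 0.42 × 4.1 = 1.722 pp.
TFP growth = 7 − 5.057 = 1.943%.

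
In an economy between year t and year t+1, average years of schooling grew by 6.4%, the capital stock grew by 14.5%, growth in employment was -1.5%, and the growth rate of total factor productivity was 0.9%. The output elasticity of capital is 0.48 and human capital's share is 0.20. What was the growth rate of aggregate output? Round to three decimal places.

Labor's share = 1 − 0.48 − 0.2 = 0.32.
The capital stock: 0.48 × 14.5 = 6.96 pp.
Average years of schooling: 0.2 × 6.4 = 1.28 pp.
Employment: 0.32 × (-1.5) = -0.48 pp.
Output growth = 0.9 + 7.76 = 8.66%.

Aggregate output grew 8.660%.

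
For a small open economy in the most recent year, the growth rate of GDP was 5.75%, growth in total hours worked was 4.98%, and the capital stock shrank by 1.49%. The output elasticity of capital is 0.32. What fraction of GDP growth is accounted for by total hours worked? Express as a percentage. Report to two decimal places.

Labor's share = 1 − 0.32 = 0.68.
Total hours worked contributed 0.68 × 4.98 = 3.3864 pp.
Share of growth = 3.3864 / 5.75 × 100 = 58.8939%.

Total hours worked accounted for 58.89% of growth.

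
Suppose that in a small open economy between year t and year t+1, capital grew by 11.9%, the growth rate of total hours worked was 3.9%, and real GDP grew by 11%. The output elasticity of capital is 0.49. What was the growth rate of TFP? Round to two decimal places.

Labor's share = 1 − 0.49 = 0.51.
Capital: 0.49 × 11.9 = 5.831 pp.
Total hours worked: 0.51 × 3.9 = 1.989 pp.
TFP growth = 11 − 7.82 = 3.18%.

3.18%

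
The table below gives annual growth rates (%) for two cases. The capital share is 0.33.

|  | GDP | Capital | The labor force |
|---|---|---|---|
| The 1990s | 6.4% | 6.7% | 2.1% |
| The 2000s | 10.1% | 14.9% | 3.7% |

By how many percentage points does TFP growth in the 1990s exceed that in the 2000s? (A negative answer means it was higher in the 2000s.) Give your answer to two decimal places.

Labor's share = 1 − 0.33 = 0.67.
The 1990s: TFP = 6.4 − 2.211 − 1.407 = 2.782%.
The 2000s: TFP = 10.1 − 4.917 − 2.479 = 2.704%.
Difference = 2.782 − (2.704) = 0.078 pp.

0.08 percentage points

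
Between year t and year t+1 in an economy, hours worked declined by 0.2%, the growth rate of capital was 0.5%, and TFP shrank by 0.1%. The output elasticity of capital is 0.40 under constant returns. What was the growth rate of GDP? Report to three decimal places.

Labor's share = 1 − 0.4 = 0.6.
Capital: 0.4 × 0.5 = 0.2 pp.
Hours worked: 0.6 × (-0.2) = -0.12 pp.
Output growth = -0.1 + 0.08 = -0.02%.

-0.020%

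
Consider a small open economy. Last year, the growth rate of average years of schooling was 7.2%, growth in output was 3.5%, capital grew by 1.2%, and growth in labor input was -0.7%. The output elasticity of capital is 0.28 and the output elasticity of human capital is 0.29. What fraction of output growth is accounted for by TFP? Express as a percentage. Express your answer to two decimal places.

Labor's share = 1 − 0.28 − 0.29 = 0.43.
Capital: 0.28 × 1.2 = 0.336 pp.
Average years of schooling: 0.29 × 7.2 = 2.088 pp.
Labor input: 0.43 × (-0.7) = -0.301 pp.
TFP growth = 3.5 − 2.123 = 1.377%.
TFP share of growth = 1.377 / 3.5 × 100 = 39.3429%.

TFP accounted for 39.34% of growth.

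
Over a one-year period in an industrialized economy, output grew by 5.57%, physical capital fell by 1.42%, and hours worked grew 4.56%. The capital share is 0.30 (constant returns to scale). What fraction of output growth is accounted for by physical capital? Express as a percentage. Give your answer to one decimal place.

Physical capital contributed 0.3 × (-1.42) = -0.426 pp.
Share of growth = -0.426 / 5.57 × 100 = -7.648%.

Physical capital accounted for -7.6% of growth.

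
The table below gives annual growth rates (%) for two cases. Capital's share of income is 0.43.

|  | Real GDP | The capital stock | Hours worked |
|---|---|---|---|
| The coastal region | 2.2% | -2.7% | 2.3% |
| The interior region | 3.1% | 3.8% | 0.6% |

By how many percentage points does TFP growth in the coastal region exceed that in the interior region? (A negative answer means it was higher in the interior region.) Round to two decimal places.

0.93 percentage points

Labor's share = 1 − 0.43 = 0.57.
The coastal region: TFP = 2.2 + 1.161 − 1.311 = 2.05%.
The interior region: TFP = 3.1 − 1.634 − 0.342 = 1.124%.
Difference = 2.05 − (1.124) = 0.926 pp.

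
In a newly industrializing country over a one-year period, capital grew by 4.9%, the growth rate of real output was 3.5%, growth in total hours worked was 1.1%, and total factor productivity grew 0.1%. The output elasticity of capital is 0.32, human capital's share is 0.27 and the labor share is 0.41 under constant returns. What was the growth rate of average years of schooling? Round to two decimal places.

Labor's share = 1 − 0.32 − 0.27 = 0.41.
gY = gA + 0.32×4.9 + 0.41×1.1 + 0.27×g.
0.27×g = 3.5 − 0.1 − 2.019 = 1.381.
g = 1.381 / 0.27 = 5.1148%.

5.11%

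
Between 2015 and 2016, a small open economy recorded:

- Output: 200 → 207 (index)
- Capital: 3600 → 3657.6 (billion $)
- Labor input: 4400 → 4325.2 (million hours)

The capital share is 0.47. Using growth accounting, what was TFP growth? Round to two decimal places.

3.65%

Output growth = (207 − 200) / 200 = 3.5%.
Capital growth = (3657.6 − 3600) / 3600 = 1.6%.
Labor input growth = (4325.2 − 4400) / 4400 = -1.7%.
Labor's share = 1 − 0.47 = 0.53.
Capital: 0.47 × 1.6 = 0.752 pp.
Labor input: 0.53 × (-1.7) = -0.901 pp.
TFP growth = 3.5 + 0.149 = 3.649%.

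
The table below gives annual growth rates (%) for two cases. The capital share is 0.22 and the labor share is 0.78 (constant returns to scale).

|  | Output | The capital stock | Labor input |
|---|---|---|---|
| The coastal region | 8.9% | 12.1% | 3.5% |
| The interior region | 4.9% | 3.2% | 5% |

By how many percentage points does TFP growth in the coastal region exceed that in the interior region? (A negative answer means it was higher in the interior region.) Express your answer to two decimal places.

Labor's share = 1 − 0.22 = 0.78.
The coastal region: TFP = 8.9 − 2.662 − 2.73 = 3.508%.
The interior region: TFP = 4.9 − 0.704 − 3.9 = 0.296%.
Difference = 3.508 − (0.296) = 3.212 pp.

3.21 percentage points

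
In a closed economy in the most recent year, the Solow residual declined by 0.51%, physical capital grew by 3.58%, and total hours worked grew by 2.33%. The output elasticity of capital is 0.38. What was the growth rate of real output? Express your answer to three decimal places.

Real output grew 2.295%.

Labor's share = 1 − 0.38 = 0.62.
Physical capital: 0.38 × 3.58 = 1.3604 pp.
Total hours worked: 0.62 × 2.33 = 1.4446 pp.
Output growth = -0.51 + 2.805 = 2.295%.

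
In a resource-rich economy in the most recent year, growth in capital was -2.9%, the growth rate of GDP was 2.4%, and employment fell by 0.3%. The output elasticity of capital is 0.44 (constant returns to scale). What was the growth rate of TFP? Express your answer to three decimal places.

Labor's share = 1 − 0.44 = 0.56.
Capital: 0.44 × (-2.9) = -1.276 pp.
Employment: 0.56 × (-0.3) = -0.168 pp.
TFP growth = 2.4 + 1.444 = 3.844%.

TFP growth was 3.844%.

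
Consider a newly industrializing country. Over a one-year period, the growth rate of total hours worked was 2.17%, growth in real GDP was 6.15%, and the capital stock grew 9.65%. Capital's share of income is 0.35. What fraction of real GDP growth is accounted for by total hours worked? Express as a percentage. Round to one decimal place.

Labor's share = 1 − 0.35 = 0.65.
Total hours worked contributed 0.65 × 2.17 = 1.4105 pp.
Share of growth = 1.4105 / 6.15 × 100 = 22.935%.

22.9%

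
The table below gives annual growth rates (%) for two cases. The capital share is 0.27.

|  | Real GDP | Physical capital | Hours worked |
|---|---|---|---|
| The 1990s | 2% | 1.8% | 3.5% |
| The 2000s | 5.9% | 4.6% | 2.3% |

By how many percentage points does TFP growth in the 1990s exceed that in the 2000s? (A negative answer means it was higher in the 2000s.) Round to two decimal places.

Labor's share = 1 − 0.27 = 0.73.
The 1990s: TFP = 2 − 0.486 − 2.555 = -1.041%.
The 2000s: TFP = 5.9 − 1.242 − 1.679 = 2.979%.
Difference = -1.041 − (2.979) = -4.02 pp.

-4.02 percentage points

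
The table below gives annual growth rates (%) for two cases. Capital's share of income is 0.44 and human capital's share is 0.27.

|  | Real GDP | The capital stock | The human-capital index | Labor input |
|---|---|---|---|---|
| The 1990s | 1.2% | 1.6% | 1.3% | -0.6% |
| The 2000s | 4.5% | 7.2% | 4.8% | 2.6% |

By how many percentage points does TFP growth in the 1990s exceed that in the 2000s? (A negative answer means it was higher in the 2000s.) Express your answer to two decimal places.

1.04 percentage points

Labor's share = 1 − 0.44 − 0.27 = 0.29.
The 1990s: TFP = 1.2 − 0.704 − 0.351 + 0.174 = 0.319%.
The 2000s: TFP = 4.5 − 3.168 − 1.296 − 0.754 = -0.718%.
Difference = 0.319 − (-0.718) = 1.037 pp.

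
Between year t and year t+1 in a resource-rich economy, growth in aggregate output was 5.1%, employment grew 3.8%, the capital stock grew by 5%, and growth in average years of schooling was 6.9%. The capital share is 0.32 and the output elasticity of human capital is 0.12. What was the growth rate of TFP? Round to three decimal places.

0.544%

Labor's share = 1 − 0.32 − 0.12 = 0.56.
The capital stock: 0.32 × 5 = 1.6 pp.
Average years of schooling: 0.12 × 6.9 = 0.828 pp.
Employment: 0.56 × 3.8 = 2.128 pp.
TFP growth = 5.1 − 4.556 = 0.544%.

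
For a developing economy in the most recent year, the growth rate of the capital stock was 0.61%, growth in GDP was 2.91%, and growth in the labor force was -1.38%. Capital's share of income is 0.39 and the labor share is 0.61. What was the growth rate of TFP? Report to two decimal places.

3.51%

Labor's share = 1 − 0.39 = 0.61.
The capital stock: 0.39 × 0.61 = 0.2379 pp.
The labor force: 0.61 × (-1.38) = -0.8418 pp.
TFP growth = 2.91 + 0.6039 = 3.5139%.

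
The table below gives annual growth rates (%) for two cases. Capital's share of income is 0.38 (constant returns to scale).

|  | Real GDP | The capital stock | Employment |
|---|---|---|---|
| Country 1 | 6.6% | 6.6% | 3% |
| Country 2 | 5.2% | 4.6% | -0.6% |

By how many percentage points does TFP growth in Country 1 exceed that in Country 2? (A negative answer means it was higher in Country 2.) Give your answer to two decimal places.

-1.59 percentage points

Labor's share = 1 − 0.38 = 0.62.
Country 1: TFP = 6.6 − 2.508 − 1.86 = 2.232%.
Country 2: TFP = 5.2 − 1.748 + 0.372 = 3.824%.
Difference = 2.232 − (3.824) = -1.592 pp.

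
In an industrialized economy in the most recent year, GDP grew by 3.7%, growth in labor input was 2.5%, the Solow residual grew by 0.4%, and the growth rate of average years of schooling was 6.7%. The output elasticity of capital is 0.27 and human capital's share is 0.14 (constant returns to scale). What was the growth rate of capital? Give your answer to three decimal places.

3.285%

Labor's share = 1 − 0.27 − 0.14 = 0.59.
gY = gA + 0.14×6.7 + 0.59×2.5 + 0.27×g.
0.27×g = 3.7 − 0.4 − 2.413 = 0.887.
g = 0.887 / 0.27 = 3.28519%.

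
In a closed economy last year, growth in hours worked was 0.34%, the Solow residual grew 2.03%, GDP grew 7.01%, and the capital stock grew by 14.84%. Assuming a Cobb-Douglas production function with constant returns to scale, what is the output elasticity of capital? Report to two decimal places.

0.32

gY = gA + α·gK + (1−α)·gL, so gY − gA − gL = α(gK − gL).
7.01 − 2.03 − 0.34 = α × (14.84 − 0.34).
4.64 = 14.5 α, so α = 0.32.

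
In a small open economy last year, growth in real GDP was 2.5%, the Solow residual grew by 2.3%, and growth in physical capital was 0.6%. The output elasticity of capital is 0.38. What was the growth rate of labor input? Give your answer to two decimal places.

Labor's share = 1 − 0.38 = 0.62.
gY = gA + 0.38×0.6 + 0.62×g.
0.62×g = 2.5 − 2.3 − 0.228 = -0.028.
g = -0.028 / 0.62 = -0.0452%.

-0.05%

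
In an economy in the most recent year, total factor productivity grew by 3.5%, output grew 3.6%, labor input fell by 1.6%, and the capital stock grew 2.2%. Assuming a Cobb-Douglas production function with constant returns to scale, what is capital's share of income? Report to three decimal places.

gY = gA + α·gK + (1−α)·gL, so gY − gA − gL = α(gK − gL).
3.6 − 3.5 + 1.6 = α × (2.2 − (-1.6)).
1.7 = 3.8 α, so α = 0.44737.

0.447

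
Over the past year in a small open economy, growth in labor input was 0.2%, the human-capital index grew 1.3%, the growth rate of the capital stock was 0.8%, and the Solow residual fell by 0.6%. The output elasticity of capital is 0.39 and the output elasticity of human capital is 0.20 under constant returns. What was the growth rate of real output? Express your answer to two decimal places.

Labor's share = 1 − 0.39 − 0.2 = 0.41.
The capital stock: 0.39 × 0.8 = 0.312 pp.
The human-capital index: 0.2 × 1.3 = 0.26 pp.
Labor input: 0.41 × 0.2 = 0.082 pp.
Output growth = -0.6 + 0.654 = 0.054%.

Real output grew 0.05%.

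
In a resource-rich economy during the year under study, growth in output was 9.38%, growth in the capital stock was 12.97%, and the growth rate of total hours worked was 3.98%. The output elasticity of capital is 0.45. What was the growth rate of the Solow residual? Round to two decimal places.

Labor's share = 1 − 0.45 = 0.55.
The capital stock: 0.45 × 12.97 = 5.8365 pp.
Total hours worked: 0.55 × 3.98 = 2.189 pp.
TFP growth = 9.38 − 8.0255 = 1.3545%.

The Solow residual growth was 1.35%.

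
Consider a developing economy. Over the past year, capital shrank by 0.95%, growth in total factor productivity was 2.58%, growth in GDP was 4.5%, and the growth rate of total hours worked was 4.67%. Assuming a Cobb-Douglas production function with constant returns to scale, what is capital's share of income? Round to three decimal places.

α = 0.489

gY = gA + α·gK + (1−α)·gL, so gY − gA − gL = α(gK − gL).
4.5 − 2.58 − 4.67 = α × (-0.95 − 4.67).
-2.75 = -5.62 α, so α = 0.48932.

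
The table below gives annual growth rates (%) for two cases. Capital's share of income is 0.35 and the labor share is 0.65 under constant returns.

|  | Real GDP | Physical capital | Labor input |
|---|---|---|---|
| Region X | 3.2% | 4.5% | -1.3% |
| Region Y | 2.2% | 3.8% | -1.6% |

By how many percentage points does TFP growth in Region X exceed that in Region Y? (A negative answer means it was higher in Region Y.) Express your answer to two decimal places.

Labor's share = 1 − 0.35 = 0.65.
Region X: TFP = 3.2 − 1.575 + 0.845 = 2.47%.
Region Y: TFP = 2.2 − 1.33 + 1.04 = 1.91%.
Difference = 2.47 − (1.91) = 0.56 pp.

0.56 percentage points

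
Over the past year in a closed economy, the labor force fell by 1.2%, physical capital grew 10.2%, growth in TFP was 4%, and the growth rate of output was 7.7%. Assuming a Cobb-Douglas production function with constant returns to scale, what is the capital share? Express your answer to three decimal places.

0.430

gY = gA + α·gK + (1−α)·gL, so gY − gA − gL = α(gK − gL).
7.7 − 4 + 1.2 = α × (10.2 − (-1.2)).
4.9 = 11.4 α, so α = 0.42982.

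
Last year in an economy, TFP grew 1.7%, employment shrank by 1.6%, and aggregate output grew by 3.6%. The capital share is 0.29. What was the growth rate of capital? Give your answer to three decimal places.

Labor's share = 1 − 0.29 = 0.71.
gY = gA + 0.71×(-1.6) + 0.29×g.
0.29×g = 3.6 − 1.7 + 1.136 = 3.036.
g = 3.036 / 0.29 = 10.46897%.

10.469%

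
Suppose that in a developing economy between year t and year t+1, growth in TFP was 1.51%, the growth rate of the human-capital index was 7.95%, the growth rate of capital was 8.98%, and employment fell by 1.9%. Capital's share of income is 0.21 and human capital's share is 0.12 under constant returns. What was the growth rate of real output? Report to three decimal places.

Real output grew 3.077%.

Labor's share = 1 − 0.21 − 0.12 = 0.67.
Capital: 0.21 × 8.98 = 1.8858 pp.
The human-capital index: 0.12 × 7.95 = 0.954 pp.
Employment: 0.67 × (-1.9) = -1.273 pp.
Output growth = 1.51 + 1.5668 = 3.0768%.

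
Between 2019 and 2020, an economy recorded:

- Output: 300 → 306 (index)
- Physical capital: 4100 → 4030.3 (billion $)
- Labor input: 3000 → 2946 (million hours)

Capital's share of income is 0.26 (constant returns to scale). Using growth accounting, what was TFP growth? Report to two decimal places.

Output growth = (306 − 300) / 300 = 2%.
Physical capital growth = (4030.3 − 4100) / 4100 = -1.7%.
Labor input growth = (2946 − 3000) / 3000 = -1.8%.
Labor's share = 1 − 0.26 = 0.74.
Physical capital: 0.26 × (-1.7) = -0.442 pp.
Labor input: 0.74 × (-1.8) = -1.332 pp.
TFP growth = 2 + 1.774 = 3.774%.

TFP grew 3.77%.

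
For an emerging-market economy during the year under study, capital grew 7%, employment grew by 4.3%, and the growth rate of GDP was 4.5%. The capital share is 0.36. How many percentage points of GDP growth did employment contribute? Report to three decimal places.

Labor's share = 1 − 0.36 = 0.64.
Contribution = share × growth = 0.64 × 4.3 = 2.752 pp.

2.752 percentage points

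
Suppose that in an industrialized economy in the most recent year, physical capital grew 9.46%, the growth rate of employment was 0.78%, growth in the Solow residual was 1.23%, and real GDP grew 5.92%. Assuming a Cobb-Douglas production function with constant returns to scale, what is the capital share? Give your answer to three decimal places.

0.450

gY = gA + α·gK + (1−α)·gL, so gY − gA − gL = α(gK − gL).
5.92 − 1.23 − 0.78 = α × (9.46 − 0.78).
3.91 = 8.68 α, so α = 0.45046.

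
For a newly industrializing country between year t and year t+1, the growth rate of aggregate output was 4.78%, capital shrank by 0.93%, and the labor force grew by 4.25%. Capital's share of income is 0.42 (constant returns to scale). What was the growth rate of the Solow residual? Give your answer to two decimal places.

2.71%

Labor's share = 1 − 0.42 = 0.58.
Capital: 0.42 × (-0.93) = -0.3906 pp.
The labor force: 0.58 × 4.25 = 2.465 pp.
TFP growth = 4.78 − 2.0744 = 2.7056%.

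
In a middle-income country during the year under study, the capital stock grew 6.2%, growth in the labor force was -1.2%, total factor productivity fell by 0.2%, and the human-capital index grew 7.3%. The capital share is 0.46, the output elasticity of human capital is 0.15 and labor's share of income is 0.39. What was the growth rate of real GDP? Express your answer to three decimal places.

3.279%

Labor's share = 1 − 0.46 − 0.15 = 0.39.
The capital stock: 0.46 × 6.2 = 2.852 pp.
The human-capital index: 0.15 × 7.3 = 1.095 pp.
The labor force: 0.39 × (-1.2) = -0.468 pp.
Output growth = -0.2 + 3.479 = 3.279%.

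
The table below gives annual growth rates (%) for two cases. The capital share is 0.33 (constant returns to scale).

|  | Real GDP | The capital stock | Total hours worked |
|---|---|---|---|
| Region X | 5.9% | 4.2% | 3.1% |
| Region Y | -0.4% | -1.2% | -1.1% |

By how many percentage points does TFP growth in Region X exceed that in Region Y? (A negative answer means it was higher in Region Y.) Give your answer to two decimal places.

Labor's share = 1 − 0.33 = 0.67.
Region X: TFP = 5.9 − 1.386 − 2.077 = 2.437%.
Region Y: TFP = -0.4 + 0.396 + 0.737 = 0.733%.
Difference = 2.437 − (0.733) = 1.704 pp.

1.70 percentage points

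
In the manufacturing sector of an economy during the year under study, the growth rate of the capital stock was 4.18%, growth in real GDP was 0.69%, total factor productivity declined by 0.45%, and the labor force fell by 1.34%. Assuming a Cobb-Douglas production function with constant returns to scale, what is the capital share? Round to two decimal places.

gY = gA + α·gK + (1−α)·gL, so gY − gA − gL = α(gK − gL).
0.69 + 0.45 + 1.34 = α × (4.18 − (-1.34)).
2.48 = 5.52 α, so α = 0.4493.

α = 0.45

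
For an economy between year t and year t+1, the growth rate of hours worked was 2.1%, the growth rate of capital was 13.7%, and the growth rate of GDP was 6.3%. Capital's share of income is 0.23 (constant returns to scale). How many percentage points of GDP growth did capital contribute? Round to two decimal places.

3.15

Contribution = share × growth = 0.23 × 13.7 = 3.151 pp.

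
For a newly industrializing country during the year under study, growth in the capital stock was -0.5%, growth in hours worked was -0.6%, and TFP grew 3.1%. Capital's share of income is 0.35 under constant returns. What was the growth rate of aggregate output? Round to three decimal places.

Labor's share = 1 − 0.35 = 0.65.
The capital stock: 0.35 × (-0.5) = -0.175 pp.
Hours worked: 0.65 × (-0.6) = -0.39 pp.
Output growth = 3.1 + (-0.565) = 2.535%.

2.535%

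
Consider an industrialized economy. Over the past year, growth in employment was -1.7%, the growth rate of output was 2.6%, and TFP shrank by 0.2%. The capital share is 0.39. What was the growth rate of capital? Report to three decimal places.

Labor's share = 1 − 0.39 = 0.61.
gY = gA + 0.61×(-1.7) + 0.39×g.
0.39×g = 2.6 + 0.2 + 1.037 = 3.837.
g = 3.837 / 0.39 = 9.83846%.

9.838%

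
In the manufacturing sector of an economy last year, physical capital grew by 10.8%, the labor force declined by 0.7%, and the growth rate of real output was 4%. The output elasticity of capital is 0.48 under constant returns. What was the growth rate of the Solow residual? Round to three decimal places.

Labor's share = 1 − 0.48 = 0.52.
Physical capital: 0.48 × 10.8 = 5.184 pp.
The labor force: 0.52 × (-0.7) = -0.364 pp.
TFP growth = 4 − 4.82 = -0.82%.

-0.820%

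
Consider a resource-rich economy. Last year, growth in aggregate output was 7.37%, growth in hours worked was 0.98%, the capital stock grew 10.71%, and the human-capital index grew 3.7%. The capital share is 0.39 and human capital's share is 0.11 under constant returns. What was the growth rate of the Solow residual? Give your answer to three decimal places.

Labor's share = 1 − 0.39 − 0.11 = 0.5.
The capital stock: 0.39 × 10.71 = 4.1769 pp.
The human-capital index: 0.11 × 3.7 = 0.407 pp.
Hours worked: 0.5 × 0.98 = 0.49 pp.
TFP growth = 7.37 − 5.0739 = 2.2961%.

2.296%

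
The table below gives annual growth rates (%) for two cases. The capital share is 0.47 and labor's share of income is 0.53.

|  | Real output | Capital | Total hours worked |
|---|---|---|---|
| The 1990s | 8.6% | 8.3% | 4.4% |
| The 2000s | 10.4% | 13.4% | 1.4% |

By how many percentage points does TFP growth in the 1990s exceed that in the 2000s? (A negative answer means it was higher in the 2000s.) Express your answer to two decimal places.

Labor's share = 1 − 0.47 = 0.53.
The 1990s: TFP = 8.6 − 3.901 − 2.332 = 2.367%.
The 2000s: TFP = 10.4 − 6.298 − 0.742 = 3.36%.
Difference = 2.367 − (3.36) = -0.993 pp.

-0.99 percentage points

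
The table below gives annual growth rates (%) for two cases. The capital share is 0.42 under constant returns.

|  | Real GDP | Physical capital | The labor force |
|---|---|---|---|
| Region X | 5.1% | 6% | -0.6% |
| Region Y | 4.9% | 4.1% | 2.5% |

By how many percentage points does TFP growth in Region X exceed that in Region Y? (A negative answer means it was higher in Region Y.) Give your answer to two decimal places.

Labor's share = 1 − 0.42 = 0.58.
Region X: TFP = 5.1 − 2.52 + 0.348 = 2.928%.
Region Y: TFP = 4.9 − 1.722 − 1.45 = 1.728%.
Difference = 2.928 − (1.728) = 1.2 pp.

1.20 percentage points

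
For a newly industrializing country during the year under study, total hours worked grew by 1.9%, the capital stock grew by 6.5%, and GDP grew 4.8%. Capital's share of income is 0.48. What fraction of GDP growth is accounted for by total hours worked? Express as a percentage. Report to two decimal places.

Labor's share = 1 − 0.48 = 0.52.
Total hours worked contributed 0.52 × 1.9 = 0.988 pp.
Share of growth = 0.988 / 4.8 × 100 = 20.5833%.

20.58%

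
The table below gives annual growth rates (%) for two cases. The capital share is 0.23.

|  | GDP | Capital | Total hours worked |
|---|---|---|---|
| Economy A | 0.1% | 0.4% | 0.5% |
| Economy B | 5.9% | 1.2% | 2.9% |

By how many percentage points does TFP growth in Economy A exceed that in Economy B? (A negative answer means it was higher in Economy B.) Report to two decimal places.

Labor's share = 1 − 0.23 = 0.77.
Economy A: TFP = 0.1 − 0.092 − 0.385 = -0.377%.
Economy B: TFP = 5.9 − 0.276 − 2.233 = 3.391%.
Difference = -0.377 − (3.391) = -3.768 pp.

-3.77 percentage points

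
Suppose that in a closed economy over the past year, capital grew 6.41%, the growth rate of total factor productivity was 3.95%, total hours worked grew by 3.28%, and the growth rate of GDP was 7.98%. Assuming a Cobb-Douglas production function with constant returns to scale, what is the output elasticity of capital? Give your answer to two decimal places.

0.24

gY = gA + α·gK + (1−α)·gL, so gY − gA − gL = α(gK − gL).
7.98 − 3.95 − 3.28 = α × (6.41 − 3.28).
0.75 = 3.13 α, so α = 0.2396.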